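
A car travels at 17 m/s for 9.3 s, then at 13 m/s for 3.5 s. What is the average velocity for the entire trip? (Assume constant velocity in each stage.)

d₁ = v₁t₁ = 17 × 9.3 = 158.1 m
d₂ = v₂t₂ = 13 × 3.5 = 45.5 m
d_total = 203.6 m, t_total = 12.8 s
v_avg = d_total/t_total = 203.6/12.8 = 15.91 m/s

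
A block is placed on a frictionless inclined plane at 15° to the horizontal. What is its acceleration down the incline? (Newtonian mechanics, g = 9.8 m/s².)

a = g sin(θ) = 9.8 × sin(15°) = 9.8 × 0.2588 = 2.54 m/s²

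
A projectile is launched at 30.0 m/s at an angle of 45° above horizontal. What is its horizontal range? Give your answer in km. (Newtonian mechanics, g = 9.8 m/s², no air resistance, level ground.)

R = v₀² × sin(2θ) / g = 30.0² × sin(2 × 45°) / 9.8 = 900.0 × 1.0 / 9.8 = 91.8367 m
R = 91.8367 m / 1000.0 = 0.09184 km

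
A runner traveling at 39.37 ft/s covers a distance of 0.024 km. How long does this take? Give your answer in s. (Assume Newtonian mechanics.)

d = 0.024 km × 1000.0 = 24.0 m
v = 39.37 ft/s × 0.3048 = 12.0 m/s
t = d / v = 24.0 / 12.0 = 2.0 s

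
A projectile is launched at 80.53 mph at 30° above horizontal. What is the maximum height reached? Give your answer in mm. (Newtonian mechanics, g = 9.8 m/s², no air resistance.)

v₀ = 80.53 mph × 0.44704 = 36.0001 m/s
H = v₀² × sin²(θ) / (2g) = 36.0001² × sin(30°)² / (2 × 9.8) = 1296.01 × 0.25 / 19.6 = 16.5307 m
H = 16.5307 m / 0.001 = 16530 mm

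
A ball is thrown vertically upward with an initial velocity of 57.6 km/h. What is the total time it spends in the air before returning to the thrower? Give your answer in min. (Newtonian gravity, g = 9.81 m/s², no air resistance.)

v₀ = 57.6 km/h × 0.2777777777777778 = 16.0 m/s
t_total = 2 × v₀ / g = 2 × 16.0 / 9.81 = 3.26198 s
t_total = 3.26198 s / 60.0 = 0.05437 min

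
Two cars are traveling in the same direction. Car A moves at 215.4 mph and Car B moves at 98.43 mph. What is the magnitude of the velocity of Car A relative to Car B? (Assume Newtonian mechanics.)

v_rel = |v_A - v_B| = |215.4 - 98.43| = 116.97 mph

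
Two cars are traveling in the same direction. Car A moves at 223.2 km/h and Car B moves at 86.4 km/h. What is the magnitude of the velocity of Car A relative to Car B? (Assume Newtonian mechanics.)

v_rel = |v_A - v_B| = |223.2 - 86.4| = 136.8 km/h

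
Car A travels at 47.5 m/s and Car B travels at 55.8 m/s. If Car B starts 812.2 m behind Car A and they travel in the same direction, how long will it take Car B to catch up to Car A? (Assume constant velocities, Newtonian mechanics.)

Relative speed: v_rel = 55.8 - 47.5 = 8.3 m/s
Time to catch: t = d₀/v_rel = 812.2/8.3 = 97.86 s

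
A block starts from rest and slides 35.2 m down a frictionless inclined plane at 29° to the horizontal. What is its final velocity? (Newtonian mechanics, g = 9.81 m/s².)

a = g sin(θ) = 9.81 × sin(29°) = 4.756 m/s²
v = √(2ad) = √(2 × 4.756 × 35.2) = 18.3 m/s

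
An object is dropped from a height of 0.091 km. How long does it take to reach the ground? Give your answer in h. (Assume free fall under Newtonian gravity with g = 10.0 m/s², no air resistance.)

h = 0.091 km × 1000.0 = 91.0 m
t = √(2h/g) = √(2 × 91.0 / 10.0) = 4.26615 s
t = 4.26615 s / 3600.0 = 0.001185 h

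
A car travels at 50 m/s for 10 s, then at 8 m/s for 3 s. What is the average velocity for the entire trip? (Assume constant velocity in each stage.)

d₁ = v₁t₁ = 50 × 10 = 500 m
d₂ = v₂t₂ = 8 × 3 = 24 m
d_total = 524 m, t_total = 13 s
v_avg = d_total/t_total = 524/13 = 40.31 m/s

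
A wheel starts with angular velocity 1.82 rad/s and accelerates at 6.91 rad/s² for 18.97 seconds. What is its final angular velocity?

ω = ω₀ + αt = 1.82 + 6.91 × 18.97 = 132.9 rad/s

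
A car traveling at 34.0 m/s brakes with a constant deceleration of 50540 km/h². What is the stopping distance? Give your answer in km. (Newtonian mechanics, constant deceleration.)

a = 50540 km/h² × 7.716049382716049e-05 = 3.89969 m/s²
d = v₀² / (2a) = 34.0² / (2 × 3.89969) = 1156.0 / 7.79938 = 148.217 m
d = 148.217 m / 1000.0 = 0.1482 km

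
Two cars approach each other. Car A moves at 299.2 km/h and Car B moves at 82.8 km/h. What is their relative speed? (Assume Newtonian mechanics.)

v_rel = v_A + v_B = 299.2 + 82.8 = 382.0 km/h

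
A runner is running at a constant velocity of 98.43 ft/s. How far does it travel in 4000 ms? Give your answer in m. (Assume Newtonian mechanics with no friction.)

v = 98.43 ft/s × 0.3048 = 30.0015 m/s
t = 4000 ms × 0.001 = 4.0 s
d = v × t = 30.0015 × 4.0 = 120.0 m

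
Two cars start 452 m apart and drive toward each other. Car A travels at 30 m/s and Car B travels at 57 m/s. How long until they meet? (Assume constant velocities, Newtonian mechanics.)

Combined speed: v_combined = 30 + 57 = 87 m/s
Time to meet: t = d/v_combined = 452/87 = 5.2 s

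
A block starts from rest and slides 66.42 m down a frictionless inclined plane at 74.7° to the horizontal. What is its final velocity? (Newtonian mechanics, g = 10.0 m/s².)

a = g sin(θ) = 10.0 × sin(74.7°) = 9.6456 m/s²
v = √(2ad) = √(2 × 9.6456 × 66.42) = 35.8 m/s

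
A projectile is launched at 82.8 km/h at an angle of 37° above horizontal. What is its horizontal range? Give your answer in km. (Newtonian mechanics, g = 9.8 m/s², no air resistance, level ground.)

v₀ = 82.8 km/h × 0.2777777777777778 = 23.0 m/s
R = v₀² × sin(2θ) / g = 23.0² × sin(2 × 37°) / 9.8 = 529.0 × 0.961262 / 9.8 = 51.8885 m
R = 51.8885 m / 1000.0 = 0.05189 km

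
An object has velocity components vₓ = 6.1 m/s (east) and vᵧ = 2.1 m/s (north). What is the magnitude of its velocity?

|v| = √(vₓ² + vᵧ²) = √(6.1² + 2.1²) = √(41.62) = 6.45 m/s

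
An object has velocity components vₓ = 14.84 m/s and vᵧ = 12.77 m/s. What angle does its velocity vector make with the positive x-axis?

θ = arctan(vᵧ/vₓ) = arctan(12.77/14.84) = 40.71°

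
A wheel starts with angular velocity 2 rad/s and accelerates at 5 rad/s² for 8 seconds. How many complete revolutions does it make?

θ = ω₀t + ½αt² = 2×8 + ½×5×8² = 176.0 rad
Total revolutions = θ/(2π) = 176.0/(2π) = 28.01
Complete revolutions = ⌊28.01⌋ = 28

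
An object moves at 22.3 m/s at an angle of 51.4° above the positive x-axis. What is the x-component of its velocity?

vₓ = v cos(θ) = 22.3 × cos(51.4°) = 13.91 m/s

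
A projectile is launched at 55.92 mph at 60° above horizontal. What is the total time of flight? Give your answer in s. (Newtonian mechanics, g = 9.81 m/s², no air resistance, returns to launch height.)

v₀ = 55.92 mph × 0.44704 = 24.9985 m/s
T = 2 × v₀ × sin(θ) / g = 2 × 24.9985 × sin(60°) / 9.81 = 2 × 24.9985 × 0.866025 / 9.81 = 4.414 s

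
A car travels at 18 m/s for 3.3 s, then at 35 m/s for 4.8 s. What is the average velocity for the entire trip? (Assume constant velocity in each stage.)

d₁ = v₁t₁ = 18 × 3.3 = 59.4 m
d₂ = v₂t₂ = 35 × 4.8 = 168.0 m
d_total = 227.4 m, t_total = 8.1 s
v_avg = d_total/t_total = 227.4/8.1 = 28.07 m/s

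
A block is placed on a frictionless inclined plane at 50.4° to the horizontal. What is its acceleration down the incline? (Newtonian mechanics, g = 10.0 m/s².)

a = g sin(θ) = 10.0 × sin(50.4°) = 10.0 × 0.7705 = 7.71 m/s²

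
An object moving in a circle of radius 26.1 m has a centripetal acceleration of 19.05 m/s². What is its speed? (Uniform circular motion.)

v = √(a_c × r) = √(19.05 × 26.1) = 22.3 m/s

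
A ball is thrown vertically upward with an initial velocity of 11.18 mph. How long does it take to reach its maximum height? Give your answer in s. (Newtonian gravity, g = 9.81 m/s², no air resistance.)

v₀ = 11.18 mph × 0.44704 = 4.99791 m/s
t_up = v₀ / g = 4.99791 / 9.81 = 0.5095 s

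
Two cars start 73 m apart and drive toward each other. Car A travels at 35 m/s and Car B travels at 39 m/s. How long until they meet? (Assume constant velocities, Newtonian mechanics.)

Combined speed: v_combined = 35 + 39 = 74 m/s
Time to meet: t = d/v_combined = 73/74 = 0.99 s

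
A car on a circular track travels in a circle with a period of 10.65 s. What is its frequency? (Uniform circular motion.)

f = 1/T = 1/10.65 = 0.0939 Hz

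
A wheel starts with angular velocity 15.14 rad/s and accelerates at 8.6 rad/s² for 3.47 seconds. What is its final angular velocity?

ω = ω₀ + αt = 15.14 + 8.6 × 3.47 = 44.98 rad/s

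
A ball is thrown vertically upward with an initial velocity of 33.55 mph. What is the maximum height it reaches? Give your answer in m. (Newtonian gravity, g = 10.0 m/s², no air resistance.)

v₀ = 33.55 mph × 0.44704 = 14.9982 m/s
h_max = v₀² / (2g) = 14.9982² / (2 × 10.0) = 224.946 / 20.0 = 11.25 m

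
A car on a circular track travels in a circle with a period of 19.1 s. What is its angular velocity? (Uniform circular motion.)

ω = 2π/T = 2π/19.1 = 0.329 rad/s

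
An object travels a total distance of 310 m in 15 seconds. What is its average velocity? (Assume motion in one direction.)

v_avg = Δd / Δt = 310 / 15 = 20.67 m/s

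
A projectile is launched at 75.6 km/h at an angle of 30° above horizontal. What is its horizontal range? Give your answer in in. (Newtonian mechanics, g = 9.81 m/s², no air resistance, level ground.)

v₀ = 75.6 km/h × 0.2777777777777778 = 21.0 m/s
R = v₀² × sin(2θ) / g = 21.0² × sin(2 × 30°) / 9.81 = 441.0 × 0.866025 / 9.81 = 38.9314 m
R = 38.9314 m / 0.0254 = 1533 in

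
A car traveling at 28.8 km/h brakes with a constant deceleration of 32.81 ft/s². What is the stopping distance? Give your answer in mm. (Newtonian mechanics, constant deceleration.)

v₀ = 28.8 km/h × 0.2777777777777778 = 8.0 m/s
a = 32.81 ft/s² × 0.3048 = 10.0005 m/s²
d = v₀² / (2a) = 8.0² / (2 × 10.0005) = 64.0 / 20.001 = 3.19984 m
d = 3.19984 m / 0.001 = 3200 mm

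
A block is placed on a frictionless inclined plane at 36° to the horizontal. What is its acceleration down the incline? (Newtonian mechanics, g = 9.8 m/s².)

a = g sin(θ) = 9.8 × sin(36°) = 9.8 × 0.5878 = 5.76 m/s²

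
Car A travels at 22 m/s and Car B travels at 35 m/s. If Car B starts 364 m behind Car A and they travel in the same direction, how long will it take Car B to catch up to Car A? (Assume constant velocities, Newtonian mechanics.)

Relative speed: v_rel = 35 - 22 = 13 m/s
Time to catch: t = d₀/v_rel = 364/13 = 28.0 s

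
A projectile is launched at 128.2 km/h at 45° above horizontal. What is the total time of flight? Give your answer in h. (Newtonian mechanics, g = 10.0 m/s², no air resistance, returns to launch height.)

v₀ = 128.2 km/h × 0.2777777777777778 = 35.6111 m/s
T = 2 × v₀ × sin(θ) / g = 2 × 35.6111 × sin(45°) / 10.0 = 2 × 35.6111 × 0.707107 / 10.0 = 5.03617 s
T = 5.03617 s / 3600.0 = 0.001399 h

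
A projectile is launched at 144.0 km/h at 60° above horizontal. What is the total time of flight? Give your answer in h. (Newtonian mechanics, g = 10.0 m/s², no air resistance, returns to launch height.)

v₀ = 144.0 km/h × 0.2777777777777778 = 40.0 m/s
T = 2 × v₀ × sin(θ) / g = 2 × 40.0 × sin(60°) / 10.0 = 2 × 40.0 × 0.8660254 / 10.0 = 6.928203 s
T = 6.928203 s / 3600.0 = 0.001925 h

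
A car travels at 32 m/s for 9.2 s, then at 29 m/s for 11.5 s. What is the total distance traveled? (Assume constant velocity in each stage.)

d₁ = v₁t₁ = 32 × 9.2 = 294.4 m
d₂ = v₂t₂ = 29 × 11.5 = 333.5 m
d_total = 294.4 + 333.5 = 627.9 m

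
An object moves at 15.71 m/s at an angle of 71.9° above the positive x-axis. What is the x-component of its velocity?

vₓ = v cos(θ) = 15.71 × cos(71.9°) = 4.88 m/s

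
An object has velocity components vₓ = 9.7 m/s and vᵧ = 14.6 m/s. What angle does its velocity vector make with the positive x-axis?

θ = arctan(vᵧ/vₓ) = arctan(14.6/9.7) = 56.4°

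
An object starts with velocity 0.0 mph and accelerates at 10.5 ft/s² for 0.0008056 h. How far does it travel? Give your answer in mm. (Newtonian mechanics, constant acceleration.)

v₀ = 0.0 mph × 0.44704 = 0.0 m/s
a = 10.5 ft/s² × 0.3048 = 3.2004 m/s²
t = 0.0008056 h × 3600.0 = 2.90016 s
d = v₀ × t + ½ × a × t² = 0.0 × 2.90016 + 0.5 × 3.2004 × 2.90016² = 13.4592 m
d = 13.4592 m / 0.001 = 13460 mm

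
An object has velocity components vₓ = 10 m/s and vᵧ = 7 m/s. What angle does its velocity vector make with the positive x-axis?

θ = arctan(vᵧ/vₓ) = arctan(7/10) = 34.99°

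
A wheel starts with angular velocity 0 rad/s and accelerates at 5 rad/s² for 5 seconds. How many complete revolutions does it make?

θ = ω₀t + ½αt² = 0×5 + ½×5×5² = 62.5 rad
Total revolutions = θ/(2π) = 62.5/(2π) = 9.95
Complete revolutions = ⌊9.95⌋ = 9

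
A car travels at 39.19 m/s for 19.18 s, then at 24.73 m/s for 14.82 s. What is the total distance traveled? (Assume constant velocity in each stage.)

d₁ = v₁t₁ = 39.19 × 19.18 = 751.6642 m
d₂ = v₂t₂ = 24.73 × 14.82 = 366.4986 m
d_total = 751.6642 + 366.4986 = 1118.16 m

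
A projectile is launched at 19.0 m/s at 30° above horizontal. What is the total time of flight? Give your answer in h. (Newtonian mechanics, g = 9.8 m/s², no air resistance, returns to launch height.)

T = 2 × v₀ × sin(θ) / g = 2 × 19.0 × sin(30°) / 9.8 = 2 × 19.0 × 0.5 / 9.8 = 1.93878 s
T = 1.93878 s / 3600.0 = 0.0005385 h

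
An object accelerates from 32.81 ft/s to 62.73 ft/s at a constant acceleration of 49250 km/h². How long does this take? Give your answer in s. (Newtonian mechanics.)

v₀ = 32.81 ft/s × 0.3048 = 10.0005 m/s
v = 62.73 ft/s × 0.3048 = 19.1201 m/s
a = 49250 km/h² × 7.716049382716049e-05 = 3.80015 m/s²
t = (v - v₀) / a = (19.1201 - 10.0005) / 3.80015 = 2.4 s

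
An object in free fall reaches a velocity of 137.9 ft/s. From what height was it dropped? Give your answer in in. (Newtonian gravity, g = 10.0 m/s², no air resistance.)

v = 137.9 ft/s × 0.3048 = 42.0319 m/s
h = v² / (2g) = 42.0319² / (2 × 10.0) = 88.334 m
h = 88.334 m / 0.0254 = 3478 in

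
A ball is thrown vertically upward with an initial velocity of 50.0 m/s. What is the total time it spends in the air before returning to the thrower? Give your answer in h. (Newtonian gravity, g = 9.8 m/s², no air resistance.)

t_total = 2 × v₀ / g = 2 × 50.0 / 9.8 = 10.2041 s
t_total = 10.2041 s / 3600.0 = 0.002834 h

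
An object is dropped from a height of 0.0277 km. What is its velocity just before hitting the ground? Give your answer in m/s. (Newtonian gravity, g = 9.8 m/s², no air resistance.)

h = 0.0277 km × 1000.0 = 27.7 m
v = √(2gh) = √(2 × 9.8 × 27.7) = 23.3 m/s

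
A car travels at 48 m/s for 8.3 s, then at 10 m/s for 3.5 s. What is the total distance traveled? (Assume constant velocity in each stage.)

d₁ = v₁t₁ = 48 × 8.3 = 398.4 m
d₂ = v₂t₂ = 10 × 3.5 = 35.0 m
d_total = 398.4 + 35.0 = 433.4 m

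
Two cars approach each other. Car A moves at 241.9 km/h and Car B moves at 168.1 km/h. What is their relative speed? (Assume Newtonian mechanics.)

v_rel = v_A + v_B = 241.9 + 168.1 = 410.0 km/h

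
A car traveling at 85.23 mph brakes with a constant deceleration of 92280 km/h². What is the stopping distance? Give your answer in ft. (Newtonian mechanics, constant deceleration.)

v₀ = 85.23 mph × 0.44704 = 38.1012 m/s
a = 92280 km/h² × 7.716049382716049e-05 = 7.12037 m/s²
d = v₀² / (2a) = 38.1012² / (2 × 7.12037) = 1451.7 / 14.2407 = 101.94 m
d = 101.94 m / 0.3048 = 334.4 ft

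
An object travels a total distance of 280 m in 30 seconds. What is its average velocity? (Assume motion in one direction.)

v_avg = Δd / Δt = 280 / 30 = 9.33 m/s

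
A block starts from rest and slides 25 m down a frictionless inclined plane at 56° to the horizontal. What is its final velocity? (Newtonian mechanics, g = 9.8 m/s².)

a = g sin(θ) = 9.8 × sin(56°) = 8.1246 m/s²
v = √(2ad) = √(2 × 8.1246 × 25) = 20.16 m/s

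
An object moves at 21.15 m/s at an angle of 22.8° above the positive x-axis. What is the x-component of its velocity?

vₓ = v cos(θ) = 21.15 × cos(22.8°) = 19.5 m/s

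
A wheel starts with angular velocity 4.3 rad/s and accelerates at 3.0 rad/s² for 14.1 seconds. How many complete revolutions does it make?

θ = ω₀t + ½αt² = 4.3×14.1 + ½×3.0×14.1² = 358.845 rad
Total revolutions = θ/(2π) = 358.845/(2π) = 57.11
Complete revolutions = ⌊57.11⌋ = 57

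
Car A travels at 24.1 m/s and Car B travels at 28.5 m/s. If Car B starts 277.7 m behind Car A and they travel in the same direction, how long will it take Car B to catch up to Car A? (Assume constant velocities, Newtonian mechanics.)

Relative speed: v_rel = 28.5 - 24.1 = 4.4 m/s
Time to catch: t = d₀/v_rel = 277.7/4.4 = 63.11 s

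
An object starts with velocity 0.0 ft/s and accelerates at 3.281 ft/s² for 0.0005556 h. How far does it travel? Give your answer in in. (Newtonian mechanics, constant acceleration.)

v₀ = 0.0 ft/s × 0.3048 = 0.0 m/s
a = 3.281 ft/s² × 0.3048 = 1.00005 m/s²
t = 0.0005556 h × 3600.0 = 2.00016 s
d = v₀ × t + ½ × a × t² = 0.0 × 2.00016 + 0.5 × 1.00005 × 2.00016² = 2.00042 m
d = 2.00042 m / 0.0254 = 78.76 in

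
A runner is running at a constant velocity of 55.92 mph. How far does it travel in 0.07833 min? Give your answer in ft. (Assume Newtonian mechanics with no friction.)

v = 55.92 mph × 0.44704 = 24.9985 m/s
t = 0.07833 min × 60.0 = 4.6998 s
d = v × t = 24.9985 × 4.6998 = 117.488 m
d = 117.488 m / 0.3048 = 385.5 ft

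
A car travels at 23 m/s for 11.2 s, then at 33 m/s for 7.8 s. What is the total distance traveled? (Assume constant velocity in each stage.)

d₁ = v₁t₁ = 23 × 11.2 = 257.6 m
d₂ = v₂t₂ = 33 × 7.8 = 257.4 m
d_total = 257.6 + 257.4 = 515.0 m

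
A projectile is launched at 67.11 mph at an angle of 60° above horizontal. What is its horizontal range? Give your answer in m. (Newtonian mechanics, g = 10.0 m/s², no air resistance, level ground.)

v₀ = 67.11 mph × 0.44704 = 30.0009 m/s
R = v₀² × sin(2θ) / g = 30.0009² × sin(2 × 60°) / 10.0 = 900.054 × 0.866025 / 10.0 = 77.95 m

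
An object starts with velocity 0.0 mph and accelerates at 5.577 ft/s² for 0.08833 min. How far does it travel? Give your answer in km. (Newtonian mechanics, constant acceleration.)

v₀ = 0.0 mph × 0.44704 = 0.0 m/s
a = 5.577 ft/s² × 0.3048 = 1.69987 m/s²
t = 0.08833 min × 60.0 = 5.2998 s
d = v₀ × t + ½ × a × t² = 0.0 × 5.2998 + 0.5 × 1.69987 × 5.2998² = 23.8729 m
d = 23.8729 m / 1000.0 = 0.02387 km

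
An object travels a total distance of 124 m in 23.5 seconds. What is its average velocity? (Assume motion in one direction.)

v_avg = Δd / Δt = 124 / 23.5 = 5.28 m/s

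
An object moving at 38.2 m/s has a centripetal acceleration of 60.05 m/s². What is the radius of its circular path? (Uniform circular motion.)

r = v²/a_c = 38.2²/60.05 = 24.3 m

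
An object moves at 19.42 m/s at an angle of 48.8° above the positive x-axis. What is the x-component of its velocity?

vₓ = v cos(θ) = 19.42 × cos(48.8°) = 12.79 m/s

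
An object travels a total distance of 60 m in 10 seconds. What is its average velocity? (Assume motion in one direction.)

v_avg = Δd / Δt = 60 / 10 = 6.0 m/s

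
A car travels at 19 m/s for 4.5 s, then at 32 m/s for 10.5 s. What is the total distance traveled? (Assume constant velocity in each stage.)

d₁ = v₁t₁ = 19 × 4.5 = 85.5 m
d₂ = v₂t₂ = 32 × 10.5 = 336.0 m
d_total = 85.5 + 336.0 = 421.5 m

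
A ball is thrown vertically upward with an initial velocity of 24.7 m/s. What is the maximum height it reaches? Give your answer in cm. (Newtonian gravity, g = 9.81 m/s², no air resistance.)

h_max = v₀² / (2g) = 24.7² / (2 × 9.81) = 610.09 / 19.62 = 31.0953 m
h_max = 31.0953 m / 0.01 = 3110 cm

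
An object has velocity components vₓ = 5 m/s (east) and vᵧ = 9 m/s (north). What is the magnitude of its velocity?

|v| = √(vₓ² + vᵧ²) = √(5² + 9²) = √(106) = 10.3 m/s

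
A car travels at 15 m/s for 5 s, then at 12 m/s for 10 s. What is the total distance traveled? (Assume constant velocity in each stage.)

d₁ = v₁t₁ = 15 × 5 = 75 m
d₂ = v₂t₂ = 12 × 10 = 120 m
d_total = 75 + 120 = 195 m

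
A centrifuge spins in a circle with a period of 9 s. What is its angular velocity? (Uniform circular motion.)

ω = 2π/T = 2π/9 = 0.6981 rad/s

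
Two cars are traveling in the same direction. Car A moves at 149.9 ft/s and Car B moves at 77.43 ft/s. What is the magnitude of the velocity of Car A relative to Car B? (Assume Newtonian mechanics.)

v_rel = |v_A - v_B| = |149.9 - 77.43| = 72.47 ft/s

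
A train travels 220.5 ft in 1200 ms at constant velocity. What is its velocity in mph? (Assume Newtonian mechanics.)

d = 220.5 ft × 0.3048 = 67.2084 m
t = 1200 ms × 0.001 = 1.2 s
v = d / t = 67.2084 / 1.2 = 56.007 m/s
v = 56.007 m/s / 0.44704 = 125.3 mph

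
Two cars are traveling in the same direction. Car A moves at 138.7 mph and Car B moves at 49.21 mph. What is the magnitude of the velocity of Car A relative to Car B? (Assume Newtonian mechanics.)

v_rel = |v_A - v_B| = |138.7 - 49.21| = 89.49 mph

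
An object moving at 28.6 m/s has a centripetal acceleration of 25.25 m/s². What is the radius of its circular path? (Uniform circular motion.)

r = v²/a_c = 28.6²/25.25 = 32.39 m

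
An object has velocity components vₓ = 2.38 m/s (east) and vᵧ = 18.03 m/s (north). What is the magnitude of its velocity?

|v| = √(vₓ² + vᵧ²) = √(2.38² + 18.03²) = √(330.7453) = 18.19 m/s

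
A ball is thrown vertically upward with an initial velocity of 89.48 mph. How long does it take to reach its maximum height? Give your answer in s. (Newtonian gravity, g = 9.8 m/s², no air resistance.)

v₀ = 89.48 mph × 0.44704 = 40.0011 m/s
t_up = v₀ / g = 40.0011 / 9.8 = 4.082 s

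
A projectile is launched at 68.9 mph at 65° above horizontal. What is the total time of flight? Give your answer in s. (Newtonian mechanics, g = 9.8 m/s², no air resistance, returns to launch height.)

v₀ = 68.9 mph × 0.44704 = 30.8011 m/s
T = 2 × v₀ × sin(θ) / g = 2 × 30.8011 × sin(65°) / 9.8 = 2 × 30.8011 × 0.906308 / 9.8 = 5.697 s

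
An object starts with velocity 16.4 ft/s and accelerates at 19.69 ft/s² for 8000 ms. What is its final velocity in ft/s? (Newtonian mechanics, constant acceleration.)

v₀ = 16.4 ft/s × 0.3048 = 4.99872 m/s
a = 19.69 ft/s² × 0.3048 = 6.00151 m/s²
t = 8000 ms × 0.001 = 8.0 s
v = v₀ + a × t = 4.99872 + 6.00151 × 8.0 = 53.0108 m/s
v = 53.0108 m/s / 0.3048 = 173.9 ft/s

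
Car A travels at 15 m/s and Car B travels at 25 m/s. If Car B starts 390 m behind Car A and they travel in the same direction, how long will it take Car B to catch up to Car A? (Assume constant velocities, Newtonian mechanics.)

Relative speed: v_rel = 25 - 15 = 10 m/s
Time to catch: t = d₀/v_rel = 390/10 = 39.0 s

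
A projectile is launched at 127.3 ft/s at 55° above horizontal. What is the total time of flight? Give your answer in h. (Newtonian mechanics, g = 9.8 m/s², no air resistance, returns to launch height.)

v₀ = 127.3 ft/s × 0.3048 = 38.801 m/s
T = 2 × v₀ × sin(θ) / g = 2 × 38.801 × sin(55°) / 9.8 = 2 × 38.801 × 0.819152 / 9.8 = 6.48651 s
T = 6.48651 s / 3600.0 = 0.001802 h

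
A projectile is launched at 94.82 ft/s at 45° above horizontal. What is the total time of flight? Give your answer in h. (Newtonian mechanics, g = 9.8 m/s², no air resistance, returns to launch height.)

v₀ = 94.82 ft/s × 0.3048 = 28.9011 m/s
T = 2 × v₀ × sin(θ) / g = 2 × 28.9011 × sin(45°) / 9.8 = 2 × 28.9011 × 0.707107 / 9.8 = 4.17065 s
T = 4.17065 s / 3600.0 = 0.001159 h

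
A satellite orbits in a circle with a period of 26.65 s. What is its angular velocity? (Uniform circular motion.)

ω = 2π/T = 2π/26.65 = 0.2358 rad/s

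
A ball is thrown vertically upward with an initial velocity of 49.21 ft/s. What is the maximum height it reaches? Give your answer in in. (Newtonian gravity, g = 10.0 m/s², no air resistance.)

v₀ = 49.21 ft/s × 0.3048 = 14.9992 m/s
h_max = v₀² / (2g) = 14.9992² / (2 × 10.0) = 224.976 / 20.0 = 11.2488 m
h_max = 11.2488 m / 0.0254 = 442.9 in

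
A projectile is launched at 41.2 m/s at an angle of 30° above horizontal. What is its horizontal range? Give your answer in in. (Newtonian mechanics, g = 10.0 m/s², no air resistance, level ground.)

R = v₀² × sin(2θ) / g = 41.2² × sin(2 × 30°) / 10.0 = 1697.44 × 0.866025 / 10.0 = 147.003 m
R = 147.003 m / 0.0254 = 5788 in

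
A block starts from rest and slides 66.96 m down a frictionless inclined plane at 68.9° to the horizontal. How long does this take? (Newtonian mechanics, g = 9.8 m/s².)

a = g sin(θ) = 9.8 × sin(68.9°) = 9.1429 m/s²
t = √(2d/a) = √(2 × 66.96 / 9.1429) = 3.83 s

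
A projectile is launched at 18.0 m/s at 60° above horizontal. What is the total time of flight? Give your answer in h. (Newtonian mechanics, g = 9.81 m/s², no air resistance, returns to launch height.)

T = 2 × v₀ × sin(θ) / g = 2 × 18.0 × sin(60°) / 9.81 = 2 × 18.0 × 0.866025 / 9.81 = 3.17807 s
T = 3.17807 s / 3600.0 = 0.0008828 h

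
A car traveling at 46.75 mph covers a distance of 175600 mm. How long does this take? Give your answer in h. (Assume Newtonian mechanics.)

d = 175600 mm × 0.001 = 175.6 m
v = 46.75 mph × 0.44704 = 20.8991 m/s
t = d / v = 175.6 / 20.8991 = 8.40228 s
t = 8.40228 s / 3600.0 = 0.002334 h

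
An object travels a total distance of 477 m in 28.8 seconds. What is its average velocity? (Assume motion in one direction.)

v_avg = Δd / Δt = 477 / 28.8 = 16.56 m/s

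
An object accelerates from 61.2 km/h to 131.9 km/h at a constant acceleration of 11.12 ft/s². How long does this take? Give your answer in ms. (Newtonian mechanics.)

v₀ = 61.2 km/h × 0.2777777777777778 = 17.0 m/s
v = 131.9 km/h × 0.2777777777777778 = 36.6389 m/s
a = 11.12 ft/s² × 0.3048 = 3.38938 m/s²
t = (v - v₀) / a = (36.6389 - 17.0) / 3.38938 = 5.79425 s
t = 5.79425 s / 0.001 = 5794 ms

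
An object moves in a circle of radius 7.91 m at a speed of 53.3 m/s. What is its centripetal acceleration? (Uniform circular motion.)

a_c = v²/r = 53.3²/7.91 = 2840.89/7.91 = 359.15 m/s²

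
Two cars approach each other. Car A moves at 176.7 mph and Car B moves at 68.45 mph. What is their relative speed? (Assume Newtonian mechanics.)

v_rel = v_A + v_B = 176.7 + 68.45 = 245.15 mph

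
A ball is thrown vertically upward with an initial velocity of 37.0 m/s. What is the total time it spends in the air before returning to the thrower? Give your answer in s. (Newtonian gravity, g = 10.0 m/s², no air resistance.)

t_total = 2 × v₀ / g = 2 × 37.0 / 10.0 = 7.4 s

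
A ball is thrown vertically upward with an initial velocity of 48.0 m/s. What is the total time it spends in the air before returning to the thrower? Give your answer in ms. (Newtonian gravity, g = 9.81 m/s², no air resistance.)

t_total = 2 × v₀ / g = 2 × 48.0 / 9.81 = 9.78593 s
t_total = 9.78593 s / 0.001 = 9786 ms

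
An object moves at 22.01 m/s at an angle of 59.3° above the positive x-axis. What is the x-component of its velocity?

vₓ = v cos(θ) = 22.01 × cos(59.3°) = 11.24 m/s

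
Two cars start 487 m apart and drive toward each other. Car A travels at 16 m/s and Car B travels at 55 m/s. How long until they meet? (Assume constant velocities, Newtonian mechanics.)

Combined speed: v_combined = 16 + 55 = 71 m/s
Time to meet: t = d/v_combined = 487/71 = 6.86 s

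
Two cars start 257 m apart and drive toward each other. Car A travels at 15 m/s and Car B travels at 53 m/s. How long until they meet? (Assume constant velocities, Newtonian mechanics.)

Combined speed: v_combined = 15 + 53 = 68 m/s
Time to meet: t = d/v_combined = 257/68 = 3.78 s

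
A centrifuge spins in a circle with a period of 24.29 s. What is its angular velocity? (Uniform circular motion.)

ω = 2π/T = 2π/24.29 = 0.2587 rad/s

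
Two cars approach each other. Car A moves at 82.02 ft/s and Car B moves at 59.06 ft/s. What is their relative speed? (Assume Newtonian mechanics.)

v_rel = v_A + v_B = 82.02 + 59.06 = 141.08 ft/s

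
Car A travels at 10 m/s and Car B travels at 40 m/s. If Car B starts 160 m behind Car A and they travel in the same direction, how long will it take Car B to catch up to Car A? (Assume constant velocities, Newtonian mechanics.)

Relative speed: v_rel = 40 - 10 = 30 m/s
Time to catch: t = d₀/v_rel = 160/30 = 5.33 s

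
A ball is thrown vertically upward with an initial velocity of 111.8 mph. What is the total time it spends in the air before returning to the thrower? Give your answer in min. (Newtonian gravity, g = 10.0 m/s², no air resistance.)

v₀ = 111.8 mph × 0.44704 = 49.9791 m/s
t_total = 2 × v₀ / g = 2 × 49.9791 / 10.0 = 9.99582 s
t_total = 9.99582 s / 60.0 = 0.1666 min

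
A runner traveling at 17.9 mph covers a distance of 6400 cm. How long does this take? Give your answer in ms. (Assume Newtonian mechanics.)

d = 6400 cm × 0.01 = 64.0 m
v = 17.9 mph × 0.44704 = 8.00202 m/s
t = d / v = 64.0 / 8.00202 = 7.99798 s
t = 7.99798 s / 0.001 = 7998 ms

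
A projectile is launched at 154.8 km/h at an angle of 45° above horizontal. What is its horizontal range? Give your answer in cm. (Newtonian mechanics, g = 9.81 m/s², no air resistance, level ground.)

v₀ = 154.8 km/h × 0.2777777777777778 = 43.0 m/s
R = v₀² × sin(2θ) / g = 43.0² × sin(2 × 45°) / 9.81 = 1849.0 × 1.0 / 9.81 = 188.481 m
R = 188.481 m / 0.01 = 18850 cm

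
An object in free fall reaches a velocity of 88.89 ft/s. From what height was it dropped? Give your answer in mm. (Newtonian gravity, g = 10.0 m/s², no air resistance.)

v = 88.89 ft/s × 0.3048 = 27.0937 m/s
h = v² / (2g) = 27.0937² / (2 × 10.0) = 36.7034 m
h = 36.7034 m / 0.001 = 36700 mm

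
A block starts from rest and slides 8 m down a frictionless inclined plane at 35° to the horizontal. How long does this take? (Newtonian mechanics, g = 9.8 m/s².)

a = g sin(θ) = 9.8 × sin(35°) = 5.621 m/s²
t = √(2d/a) = √(2 × 8 / 5.621) = 1.69 s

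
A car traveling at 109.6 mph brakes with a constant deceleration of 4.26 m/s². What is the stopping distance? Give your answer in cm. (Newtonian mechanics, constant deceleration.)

v₀ = 109.6 mph × 0.44704 = 48.9956 m/s
d = v₀² / (2a) = 48.9956² / (2 × 4.26) = 2400.57 / 8.52 = 281.757 m
d = 281.757 m / 0.01 = 28180 cm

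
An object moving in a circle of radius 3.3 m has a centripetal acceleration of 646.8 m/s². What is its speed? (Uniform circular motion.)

v = √(a_c × r) = √(646.8 × 3.3) = 46.2 m/s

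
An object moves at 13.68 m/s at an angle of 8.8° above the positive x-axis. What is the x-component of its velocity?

vₓ = v cos(θ) = 13.68 × cos(8.8°) = 13.52 m/s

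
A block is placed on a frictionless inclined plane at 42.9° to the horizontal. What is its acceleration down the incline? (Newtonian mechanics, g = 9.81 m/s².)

a = g sin(θ) = 9.81 × sin(42.9°) = 9.81 × 0.6807 = 6.68 m/s²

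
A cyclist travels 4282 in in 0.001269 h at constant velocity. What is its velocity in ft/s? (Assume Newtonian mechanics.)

d = 4282 in × 0.0254 = 108.763 m
t = 0.001269 h × 3600.0 = 4.5684 s
v = d / t = 108.763 / 4.5684 = 23.8077 m/s
v = 23.8077 m/s / 0.3048 = 78.11 ft/s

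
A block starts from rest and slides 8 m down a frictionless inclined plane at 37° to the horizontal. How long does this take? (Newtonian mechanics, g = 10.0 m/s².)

a = g sin(θ) = 10.0 × sin(37°) = 6.0182 m/s²
t = √(2d/a) = √(2 × 8 / 6.0182) = 1.63 s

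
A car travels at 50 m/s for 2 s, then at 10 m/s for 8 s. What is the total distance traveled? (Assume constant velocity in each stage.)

d₁ = v₁t₁ = 50 × 2 = 100 m
d₂ = v₂t₂ = 10 × 8 = 80 m
d_total = 100 + 80 = 180 m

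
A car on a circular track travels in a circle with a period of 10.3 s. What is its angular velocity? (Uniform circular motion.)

ω = 2π/T = 2π/10.3 = 0.61 rad/s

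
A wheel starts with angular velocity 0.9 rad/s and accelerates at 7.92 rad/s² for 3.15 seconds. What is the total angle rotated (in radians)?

θ = ω₀t + ½αt² = 0.9×3.15 + ½×7.92×3.15² = 42.13 rad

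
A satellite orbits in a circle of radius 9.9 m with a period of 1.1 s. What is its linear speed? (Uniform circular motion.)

v = 2πr/T = 2π×9.9/1.1 = 56.55 m/s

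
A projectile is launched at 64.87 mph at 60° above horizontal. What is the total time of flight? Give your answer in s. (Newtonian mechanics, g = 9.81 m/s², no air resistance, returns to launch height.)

v₀ = 64.87 mph × 0.44704 = 28.9995 m/s
T = 2 × v₀ × sin(θ) / g = 2 × 28.9995 × sin(60°) / 9.81 = 2 × 28.9995 × 0.866025 / 9.81 = 5.12 s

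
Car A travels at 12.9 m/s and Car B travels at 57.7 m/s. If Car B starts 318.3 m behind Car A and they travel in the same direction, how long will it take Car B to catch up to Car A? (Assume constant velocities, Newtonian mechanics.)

Relative speed: v_rel = 57.7 - 12.9 = 44.8 m/s
Time to catch: t = d₀/v_rel = 318.3/44.8 = 7.1 s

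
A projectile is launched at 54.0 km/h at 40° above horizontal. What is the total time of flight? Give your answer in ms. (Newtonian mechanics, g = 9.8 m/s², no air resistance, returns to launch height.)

v₀ = 54.0 km/h × 0.2777777777777778 = 15.0 m/s
T = 2 × v₀ × sin(θ) / g = 2 × 15.0 × sin(40°) / 9.8 = 2 × 15.0 × 0.642788 / 9.8 = 1.96772 s
T = 1.96772 s / 0.001 = 1968 ms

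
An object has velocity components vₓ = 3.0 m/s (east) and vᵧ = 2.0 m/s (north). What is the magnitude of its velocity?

|v| = √(vₓ² + vᵧ²) = √(3.0² + 2.0²) = √(13.0) = 3.61 m/s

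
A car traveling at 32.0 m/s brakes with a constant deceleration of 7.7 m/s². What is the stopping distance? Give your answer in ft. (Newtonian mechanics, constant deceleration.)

d = v₀² / (2a) = 32.0² / (2 × 7.7) = 1024.0 / 15.4 = 66.4935 m
d = 66.4935 m / 0.3048 = 218.2 ft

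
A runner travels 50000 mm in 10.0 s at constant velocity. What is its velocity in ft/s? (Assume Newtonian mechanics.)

d = 50000 mm × 0.001 = 50.0 m
v = d / t = 50.0 / 10.0 = 5.0 m/s
v = 5.0 m/s / 0.3048 = 16.4 ft/s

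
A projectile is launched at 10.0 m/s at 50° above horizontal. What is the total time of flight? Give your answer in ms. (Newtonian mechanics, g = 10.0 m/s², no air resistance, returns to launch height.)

T = 2 × v₀ × sin(θ) / g = 2 × 10.0 × sin(50°) / 10.0 = 2 × 10.0 × 0.766044 / 10.0 = 1.53209 s
T = 1.53209 s / 0.001 = 1532 ms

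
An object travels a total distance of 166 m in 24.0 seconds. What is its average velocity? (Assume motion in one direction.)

v_avg = Δd / Δt = 166 / 24.0 = 6.92 m/s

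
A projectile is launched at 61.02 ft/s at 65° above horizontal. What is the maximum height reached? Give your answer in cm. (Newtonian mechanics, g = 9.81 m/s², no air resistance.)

v₀ = 61.02 ft/s × 0.3048 = 18.5989 m/s
H = v₀² × sin²(θ) / (2g) = 18.5989² × sin(65°)² / (2 × 9.81) = 345.919 × 0.821394 / 19.62 = 14.4819 m
H = 14.4819 m / 0.01 = 1448 cm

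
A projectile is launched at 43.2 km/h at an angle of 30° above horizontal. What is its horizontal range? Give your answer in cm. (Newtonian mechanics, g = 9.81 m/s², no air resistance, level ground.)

v₀ = 43.2 km/h × 0.2777777777777778 = 12.0 m/s
R = v₀² × sin(2θ) / g = 12.0² × sin(2 × 30°) / 9.81 = 144.0 × 0.866025 / 9.81 = 12.7123 m
R = 12.7123 m / 0.01 = 1271 cm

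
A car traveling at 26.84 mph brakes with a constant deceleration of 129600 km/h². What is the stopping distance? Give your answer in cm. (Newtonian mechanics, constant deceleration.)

v₀ = 26.84 mph × 0.44704 = 11.9986 m/s
a = 129600 km/h² × 7.716049382716049e-05 = 10.0 m/s²
d = v₀² / (2a) = 11.9986² / (2 × 10.0) = 143.966 / 20.0 = 7.1983 m
d = 7.1983 m / 0.01 = 719.8 cm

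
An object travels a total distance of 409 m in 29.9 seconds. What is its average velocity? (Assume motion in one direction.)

v_avg = Δd / Δt = 409 / 29.9 = 13.68 m/s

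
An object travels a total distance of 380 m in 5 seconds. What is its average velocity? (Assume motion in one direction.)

v_avg = Δd / Δt = 380 / 5 = 76.0 m/s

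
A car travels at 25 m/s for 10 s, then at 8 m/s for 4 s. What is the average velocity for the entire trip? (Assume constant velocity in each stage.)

d₁ = v₁t₁ = 25 × 10 = 250 m
d₂ = v₂t₂ = 8 × 4 = 32 m
d_total = 282 m, t_total = 14 s
v_avg = d_total/t_total = 282/14 = 20.14 m/s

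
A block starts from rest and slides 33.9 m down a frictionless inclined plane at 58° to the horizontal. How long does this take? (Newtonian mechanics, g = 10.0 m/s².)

a = g sin(θ) = 10.0 × sin(58°) = 8.4805 m/s²
t = √(2d/a) = √(2 × 33.9 / 8.4805) = 2.83 s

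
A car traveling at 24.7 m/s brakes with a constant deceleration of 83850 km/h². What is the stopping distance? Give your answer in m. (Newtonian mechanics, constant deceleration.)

a = 83850 km/h² × 7.716049382716049e-05 = 6.46991 m/s²
d = v₀² / (2a) = 24.7² / (2 × 6.46991) = 610.09 / 12.9398 = 47.15 m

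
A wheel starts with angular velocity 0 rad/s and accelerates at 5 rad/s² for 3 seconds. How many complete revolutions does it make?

θ = ω₀t + ½αt² = 0×3 + ½×5×3² = 22.5 rad
Total revolutions = θ/(2π) = 22.5/(2π) = 3.58
Complete revolutions = ⌊3.58⌋ = 3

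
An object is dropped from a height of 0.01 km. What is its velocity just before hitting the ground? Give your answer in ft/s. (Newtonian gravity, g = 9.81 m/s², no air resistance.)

h = 0.01 km × 1000.0 = 10.0 m
v = √(2gh) = √(2 × 9.81 × 10.0) = 14.0071 m/s
v = 14.0071 m/s / 0.3048 = 45.96 ft/s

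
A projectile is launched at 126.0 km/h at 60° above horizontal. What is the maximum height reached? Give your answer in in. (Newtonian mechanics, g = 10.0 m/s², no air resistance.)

v₀ = 126.0 km/h × 0.2777777777777778 = 35.0 m/s
H = v₀² × sin²(θ) / (2g) = 35.0² × sin(60°)² / (2 × 10.0) = 1225.0 × 0.75 / 20.0 = 45.9375 m
H = 45.9375 m / 0.0254 = 1809 in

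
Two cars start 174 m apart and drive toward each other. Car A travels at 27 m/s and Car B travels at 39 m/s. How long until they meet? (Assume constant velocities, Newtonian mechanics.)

Combined speed: v_combined = 27 + 39 = 66 m/s
Time to meet: t = d/v_combined = 174/66 = 2.64 s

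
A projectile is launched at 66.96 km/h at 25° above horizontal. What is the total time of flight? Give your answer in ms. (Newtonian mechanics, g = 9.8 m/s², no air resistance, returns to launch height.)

v₀ = 66.96 km/h × 0.2777777777777778 = 18.6 m/s
T = 2 × v₀ × sin(θ) / g = 2 × 18.6 × sin(25°) / 9.8 = 2 × 18.6 × 0.422618 / 9.8 = 1.60422 s
T = 1.60422 s / 0.001 = 1604 ms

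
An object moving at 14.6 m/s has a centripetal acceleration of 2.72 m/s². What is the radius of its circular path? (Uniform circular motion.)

r = v²/a_c = 14.6²/2.72 = 78.37 m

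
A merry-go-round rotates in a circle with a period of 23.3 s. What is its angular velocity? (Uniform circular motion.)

ω = 2π/T = 2π/23.3 = 0.2697 rad/s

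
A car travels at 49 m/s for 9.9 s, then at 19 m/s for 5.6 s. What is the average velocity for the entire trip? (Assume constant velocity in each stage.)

d₁ = v₁t₁ = 49 × 9.9 = 485.1 m
d₂ = v₂t₂ = 19 × 5.6 = 106.4 m
d_total = 591.5 m, t_total = 15.5 s
v_avg = d_total/t_total = 591.5/15.5 = 38.16 m/s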